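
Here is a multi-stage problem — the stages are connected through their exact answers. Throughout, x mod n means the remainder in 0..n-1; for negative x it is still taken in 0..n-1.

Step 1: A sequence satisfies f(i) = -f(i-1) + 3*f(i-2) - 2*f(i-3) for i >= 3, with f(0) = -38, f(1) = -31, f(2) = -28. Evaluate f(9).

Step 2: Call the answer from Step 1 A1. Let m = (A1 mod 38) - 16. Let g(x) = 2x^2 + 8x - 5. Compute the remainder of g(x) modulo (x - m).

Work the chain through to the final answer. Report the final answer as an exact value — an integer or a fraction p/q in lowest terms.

5

Step 1: f(3) = -1*(-28) + 3*(-31) - 2*(-38) = 11; iterating: f(3)=11, f(4)=-33, f(5)=122, f(6)=-243, f(7)=675, f(8)=-1648, f(9)=4159; answer 4159
Step 2: A1 = 4159; m = 1; remainder = value at the root: 2*(1)^2 + 8*(1)^1 - 5 = (2) + (8) + (-5) = 5; answer 5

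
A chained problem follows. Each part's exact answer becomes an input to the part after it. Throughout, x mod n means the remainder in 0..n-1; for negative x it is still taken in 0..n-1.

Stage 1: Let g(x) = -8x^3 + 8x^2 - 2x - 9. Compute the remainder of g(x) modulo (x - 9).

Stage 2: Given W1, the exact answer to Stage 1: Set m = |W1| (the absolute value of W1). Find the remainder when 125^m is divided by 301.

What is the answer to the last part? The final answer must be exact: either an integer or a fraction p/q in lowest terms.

237

Stage 1: remainder = value at the root: -8*(9)^3 + 8*(9)^2 - 2*(9)^1 - 9 = (-5832) + (648) + (-18) + (-9) = -5211; answer -5211
Stage 2: W1 = -5211; m = 5211; squarings mod 301: 125^1=125, 125^2=274, 125^4=127, 125^8=176, 125^16=274, 125^32=127, 125^64=176, 125^128=274, 125^256=127, 125^512=176, 125^1024=274, 125^2048=127, 125^4096=176; 125^5211 = 125^1 * 125^2 * 125^8 * 125^16 * 125^64 * 125^1024 * 125^4096 = 237 (mod 301); answer 237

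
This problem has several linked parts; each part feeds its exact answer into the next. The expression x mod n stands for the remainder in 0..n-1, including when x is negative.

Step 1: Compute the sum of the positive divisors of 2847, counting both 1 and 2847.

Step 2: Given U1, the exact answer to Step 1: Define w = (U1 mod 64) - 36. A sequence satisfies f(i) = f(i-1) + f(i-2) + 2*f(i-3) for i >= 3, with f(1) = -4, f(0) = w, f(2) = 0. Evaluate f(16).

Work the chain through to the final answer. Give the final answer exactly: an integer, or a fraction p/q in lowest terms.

74892

Step 1: 2847 = 3 * 13 * 73; sigma = (1 + 3) * (1 + 13) * (1 + 73) = 4 * 14 * 74 = 4144; answer 4144
Step 2: U1 = 4144; w = 12; f(3) = 1*(0) + 1*(-4) + 2*(12) = 20; iterating: f(3)=20, f(4)=12, f(5)=32, f(6)=84, f(7)=140, f(8)=288, f(9)=596, f(10)=1164, f(11)=2336, f(12)=4692, f(13)=9356, f(14)=18720, f(15)=37460, f(16)=74892; answer 74892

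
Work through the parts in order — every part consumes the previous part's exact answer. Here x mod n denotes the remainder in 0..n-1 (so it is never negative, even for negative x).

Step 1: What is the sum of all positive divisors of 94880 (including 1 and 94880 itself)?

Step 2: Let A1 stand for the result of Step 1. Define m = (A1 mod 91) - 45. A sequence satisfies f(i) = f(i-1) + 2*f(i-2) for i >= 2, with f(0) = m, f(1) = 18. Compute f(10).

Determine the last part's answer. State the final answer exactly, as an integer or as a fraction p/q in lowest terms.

2718

Step 1: 94880 = 2^5 * 5 * 593; sigma = (1 + 2 + 4 + 8 + 16 + 32) * (1 + 5) * (1 + 593) = 63 * 6 * 594 = 224532; answer 224532
Step 2: A1 = 224532; m = -10; f(2) = 1*(18) + 2*(-10) = -2; iterating: f(2)=-2, f(3)=34, f(4)=30, f(5)=98, f(6)=158, f(7)=354, f(8)=670, f(9)=1378, f(10)=2718; answer 2718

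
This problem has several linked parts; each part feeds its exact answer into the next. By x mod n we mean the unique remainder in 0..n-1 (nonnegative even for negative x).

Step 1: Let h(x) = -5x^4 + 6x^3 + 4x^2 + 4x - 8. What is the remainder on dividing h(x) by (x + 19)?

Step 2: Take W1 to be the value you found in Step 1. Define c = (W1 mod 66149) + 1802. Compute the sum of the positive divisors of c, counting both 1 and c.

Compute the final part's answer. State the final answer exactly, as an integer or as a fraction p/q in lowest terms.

59616

Step 1: remainder = value at the root: -5*(-19)^4 + 6*(-19)^3 + 4*(-19)^2 + 4*(-19)^1 - 8 = (-651605) + (-41154) + (1444) + (-76) + (-8) = -691399; answer -691399
Step 2: W1 = -691399; c = 38042; 38042 = 2 * 23 * 827; sigma = (1 + 2) * (1 + 23) * (1 + 827) = 3 * 24 * 828 = 59616; answer 59616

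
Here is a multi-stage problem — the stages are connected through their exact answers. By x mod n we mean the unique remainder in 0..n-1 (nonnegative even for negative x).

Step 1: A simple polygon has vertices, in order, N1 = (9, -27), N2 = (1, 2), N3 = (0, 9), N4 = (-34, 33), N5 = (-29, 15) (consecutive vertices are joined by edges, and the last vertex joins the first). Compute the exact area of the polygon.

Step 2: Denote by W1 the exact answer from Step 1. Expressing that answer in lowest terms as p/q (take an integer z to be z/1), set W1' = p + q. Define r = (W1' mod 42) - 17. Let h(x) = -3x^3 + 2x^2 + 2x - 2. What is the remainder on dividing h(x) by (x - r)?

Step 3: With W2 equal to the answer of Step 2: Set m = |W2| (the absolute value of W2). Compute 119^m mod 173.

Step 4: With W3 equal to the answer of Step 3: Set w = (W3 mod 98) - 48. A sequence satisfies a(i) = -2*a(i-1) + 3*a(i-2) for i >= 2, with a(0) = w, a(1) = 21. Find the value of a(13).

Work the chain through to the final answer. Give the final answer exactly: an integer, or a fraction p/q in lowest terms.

Step 1: cross terms: (9*2 - 1*-27)=45, (1*9 - 0*2)=9, (0*33 - -34*9)=306, (-34*15 - -29*33)=447, (-29*-27 - 9*15)=648; twice the area = |1455| = 1455; area = 1455/2; answer 1455/2
Step 2: W1 = 1455/2; threaded value p + q = 1457; r = 12; remainder = value at the root: -3*(12)^3 + 2*(12)^2 + 2*(12)^1 - 2 = (-5184) + (288) + (24) + (-2) = -4874; answer -4874
Step 3: W2 = -4874; m = 4874; squarings mod 173: 119^1=119, 119^2=148, 119^4=106, 119^8=164, 119^16=81, 119^32=160, 119^64=169, 119^128=16, 119^256=83, 119^512=142, 119^1024=96, 119^2048=47, 119^4096=133; 119^4874 = 119^2 * 119^8 * 119^256 * 119^512 * 119^4096 = 85 (mod 173); answer 85
Step 4: W3 = 85; w = 37; a(2) = -2*(21) + 3*(37) = 69; iterating: a(2)=69, a(3)=-75, a(4)=357, a(5)=-939, a(6)=2949, a(7)=-8715, a(8)=26277, a(9)=-78699, a(10)=236229, a(11)=-708555, a(12)=2125797, a(13)=-6377259; answer -6377259

-6377259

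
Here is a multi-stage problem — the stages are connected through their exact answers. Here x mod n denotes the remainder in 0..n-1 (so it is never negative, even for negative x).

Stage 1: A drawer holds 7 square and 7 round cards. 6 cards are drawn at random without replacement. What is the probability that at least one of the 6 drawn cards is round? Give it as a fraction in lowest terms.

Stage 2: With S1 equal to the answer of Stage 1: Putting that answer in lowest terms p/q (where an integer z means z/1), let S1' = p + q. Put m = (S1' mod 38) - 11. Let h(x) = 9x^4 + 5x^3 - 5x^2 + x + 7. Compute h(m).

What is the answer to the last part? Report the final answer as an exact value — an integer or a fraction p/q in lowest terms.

94517

Stage 1: total draws C(14,6) = 3003; complement C(7,6) = 7; favorable 3003 - 7 = 2996; P = 428/429; answer 428/429
Stage 2: S1 = 428/429; threaded value p + q = 857; m = 10; 9*(10)^4 + 5*(10)^3 - 5*(10)^2 + 1*(10)^1 + 7 = (90000) + (5000) + (-500) + (10) + (7) = 94517; answer 94517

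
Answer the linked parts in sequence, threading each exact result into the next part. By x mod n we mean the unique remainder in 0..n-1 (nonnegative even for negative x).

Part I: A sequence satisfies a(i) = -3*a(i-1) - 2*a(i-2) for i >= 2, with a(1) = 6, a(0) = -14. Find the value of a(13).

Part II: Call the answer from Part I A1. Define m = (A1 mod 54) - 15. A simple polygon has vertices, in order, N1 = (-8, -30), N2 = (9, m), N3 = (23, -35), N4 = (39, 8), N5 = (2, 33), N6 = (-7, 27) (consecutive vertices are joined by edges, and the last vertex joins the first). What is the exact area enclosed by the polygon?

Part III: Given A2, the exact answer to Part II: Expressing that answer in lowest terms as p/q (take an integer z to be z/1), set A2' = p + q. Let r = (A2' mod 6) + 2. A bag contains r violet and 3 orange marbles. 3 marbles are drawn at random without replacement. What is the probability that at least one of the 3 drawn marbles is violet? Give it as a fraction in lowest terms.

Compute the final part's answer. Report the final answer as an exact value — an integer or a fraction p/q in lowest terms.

119/120

Part I: a(2) = -3*(6) - 2*(-14) = 10; iterating: a(2)=10, a(3)=-42, a(4)=106, a(5)=-234, a(6)=490, a(7)=-1002, a(8)=2026, a(9)=-4074, a(10)=8170, a(11)=-16362, a(12)=32746, a(13)=-65514; answer -65514
Part II: A1 = -65514; m = 27; cross terms: (-8*27 - 9*-30)=54, (9*-35 - 23*27)=-936, (23*8 - 39*-35)=1549, (39*33 - 2*8)=1271, (2*27 - -7*33)=285, (-7*-30 - -8*27)=426; twice the area = |2649| = 2649; area = 2649/2; answer 2649/2
Part III: A2 = 2649/2; threaded value p + q = 2651; r = 7; total draws C(10,3) = 120; complement C(3,3) = 1; favorable 120 - 1 = 119; P = 119/120; answer 119/120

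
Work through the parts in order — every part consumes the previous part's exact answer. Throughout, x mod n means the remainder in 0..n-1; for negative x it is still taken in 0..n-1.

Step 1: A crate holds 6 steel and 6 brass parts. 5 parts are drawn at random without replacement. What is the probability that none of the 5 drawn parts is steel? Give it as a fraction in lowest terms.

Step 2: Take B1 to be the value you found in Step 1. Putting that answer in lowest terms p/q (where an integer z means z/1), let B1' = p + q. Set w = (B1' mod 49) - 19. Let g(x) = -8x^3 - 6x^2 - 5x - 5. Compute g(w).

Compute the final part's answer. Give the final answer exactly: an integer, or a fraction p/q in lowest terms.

-34389

Step 1: total draws C(12,5) = 792; favorable C(6,5) = 6; P = 1/132; answer 1/132
Step 2: B1 = 1/132; threaded value p + q = 133; w = 16; -8*(16)^3 - 6*(16)^2 - 5*(16)^1 - 5 = (-32768) + (-1536) + (-80) + (-5) = -34389; answer -34389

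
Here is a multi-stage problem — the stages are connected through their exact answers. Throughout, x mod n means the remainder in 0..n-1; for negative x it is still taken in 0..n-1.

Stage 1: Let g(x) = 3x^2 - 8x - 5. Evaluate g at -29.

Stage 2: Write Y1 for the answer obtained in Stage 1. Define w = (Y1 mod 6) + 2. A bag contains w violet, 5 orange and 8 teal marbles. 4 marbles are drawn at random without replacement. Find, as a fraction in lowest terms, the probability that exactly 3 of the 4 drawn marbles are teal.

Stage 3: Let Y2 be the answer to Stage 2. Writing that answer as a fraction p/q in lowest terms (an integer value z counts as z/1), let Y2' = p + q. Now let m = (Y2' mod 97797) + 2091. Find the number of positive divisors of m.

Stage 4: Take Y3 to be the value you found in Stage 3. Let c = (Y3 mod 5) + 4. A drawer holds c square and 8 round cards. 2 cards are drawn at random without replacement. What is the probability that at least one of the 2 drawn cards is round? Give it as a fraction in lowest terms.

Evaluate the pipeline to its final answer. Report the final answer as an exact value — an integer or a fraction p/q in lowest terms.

23/30

Stage 1: 3*(-29)^2 - 8*(-29)^1 - 5 = (2523) + (232) + (-5) = 2750; answer 2750
Stage 2: Y1 = 2750; w = 4; total draws C(17,4) = 2380; favorable C(8,3)*C(9,1) = 504; P = 18/85; answer 18/85
Stage 3: Y2 = 18/85; threaded value p + q = 103; m = 2194; 2194 = 2 * 1097; number of divisors = (1+1) * (1+1) = 4; answer 4
Stage 4: Y3 = 4; c = 8; total draws C(16,2) = 120; complement C(8,2) = 28; favorable 120 - 28 = 92; P = 23/30; answer 23/30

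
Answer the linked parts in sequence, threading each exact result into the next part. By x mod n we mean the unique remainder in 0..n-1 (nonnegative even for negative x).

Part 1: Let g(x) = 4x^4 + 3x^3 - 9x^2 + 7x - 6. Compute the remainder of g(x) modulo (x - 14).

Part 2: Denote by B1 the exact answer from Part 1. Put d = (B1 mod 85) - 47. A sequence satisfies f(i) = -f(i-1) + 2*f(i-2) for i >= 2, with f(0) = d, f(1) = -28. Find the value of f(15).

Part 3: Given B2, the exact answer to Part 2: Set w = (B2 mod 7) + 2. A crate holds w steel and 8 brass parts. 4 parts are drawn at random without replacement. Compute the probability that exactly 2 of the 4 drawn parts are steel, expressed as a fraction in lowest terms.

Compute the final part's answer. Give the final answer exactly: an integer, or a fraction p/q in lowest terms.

56/143

Part 1: remainder = value at the root: 4*(14)^4 + 3*(14)^3 - 9*(14)^2 + 7*(14)^1 - 6 = (153664) + (8232) + (-1764) + (98) + (-6) = 160224; answer 160224
Part 2: B1 = 160224; d = 37; f(2) = -1*(-28) + 2*(37) = 102; iterating: f(2)=102, f(3)=-158, f(4)=362, f(5)=-678, f(6)=1402, f(7)=-2758, f(8)=5562, f(9)=-11078, f(10)=22202, f(11)=-44358, f(12)=88762, f(13)=-177478, f(14)=355002, f(15)=-709958; answer -709958
Part 3: B2 = -709958; w = 5; total draws C(13,4) = 715; favorable C(5,2)*C(8,2) = 280; P = 56/143; answer 56/143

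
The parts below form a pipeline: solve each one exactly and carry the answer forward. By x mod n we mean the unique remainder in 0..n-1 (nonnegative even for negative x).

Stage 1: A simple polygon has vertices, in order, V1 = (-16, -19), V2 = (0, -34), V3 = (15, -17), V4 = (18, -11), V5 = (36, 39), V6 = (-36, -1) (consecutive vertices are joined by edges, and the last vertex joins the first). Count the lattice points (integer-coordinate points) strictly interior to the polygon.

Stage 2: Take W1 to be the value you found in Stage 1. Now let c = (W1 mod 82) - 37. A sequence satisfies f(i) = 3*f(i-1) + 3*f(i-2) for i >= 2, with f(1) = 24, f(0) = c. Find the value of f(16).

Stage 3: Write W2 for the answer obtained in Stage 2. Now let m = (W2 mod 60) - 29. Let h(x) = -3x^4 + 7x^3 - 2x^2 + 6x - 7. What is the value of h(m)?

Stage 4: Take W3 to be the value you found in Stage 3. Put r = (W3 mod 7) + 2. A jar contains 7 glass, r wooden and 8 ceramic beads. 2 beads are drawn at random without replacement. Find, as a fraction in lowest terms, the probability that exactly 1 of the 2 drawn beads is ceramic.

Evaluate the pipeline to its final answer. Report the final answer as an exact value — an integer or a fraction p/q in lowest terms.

Stage 1: cross terms: (-16*-34 - 0*-19)=544, (0*-17 - 15*-34)=510, (15*-11 - 18*-17)=141, (18*39 - 36*-11)=1098, (36*-1 - -36*39)=1368, (-36*-19 - -16*-1)=668; twice the area = |4329| = 4329; area = 4329/2; boundary points = 1 + 1 + 3 + 2 + 8 + 2 = 17; strictly interior points = area - boundary/2 + 1 = 2157; answer 2157
Stage 2: W1 = 2157; c = -12; f(2) = 3*(24) + 3*(-12) = 36; iterating: f(2)=36, f(3)=180, f(4)=648, f(5)=2484, f(6)=9396, f(7)=35640, f(8)=135108, f(9)=512244, f(10)=1942056, f(11)=7362900, f(12)=27914868, f(13)=105833304, f(14)=401244516, f(15)=1521233460, f(16)=5767433928; answer 5767433928
Stage 3: W2 = 5767433928; m = 19; -3*(19)^4 + 7*(19)^3 - 2*(19)^2 + 6*(19)^1 - 7 = (-390963) + (48013) + (-722) + (114) + (-7) = -343565; answer -343565
Stage 4: W3 = -343565; r = 4; total draws C(19,2) = 171; favorable C(8,1)*C(11,1) = 88; P = 88/171; answer 88/171

88/171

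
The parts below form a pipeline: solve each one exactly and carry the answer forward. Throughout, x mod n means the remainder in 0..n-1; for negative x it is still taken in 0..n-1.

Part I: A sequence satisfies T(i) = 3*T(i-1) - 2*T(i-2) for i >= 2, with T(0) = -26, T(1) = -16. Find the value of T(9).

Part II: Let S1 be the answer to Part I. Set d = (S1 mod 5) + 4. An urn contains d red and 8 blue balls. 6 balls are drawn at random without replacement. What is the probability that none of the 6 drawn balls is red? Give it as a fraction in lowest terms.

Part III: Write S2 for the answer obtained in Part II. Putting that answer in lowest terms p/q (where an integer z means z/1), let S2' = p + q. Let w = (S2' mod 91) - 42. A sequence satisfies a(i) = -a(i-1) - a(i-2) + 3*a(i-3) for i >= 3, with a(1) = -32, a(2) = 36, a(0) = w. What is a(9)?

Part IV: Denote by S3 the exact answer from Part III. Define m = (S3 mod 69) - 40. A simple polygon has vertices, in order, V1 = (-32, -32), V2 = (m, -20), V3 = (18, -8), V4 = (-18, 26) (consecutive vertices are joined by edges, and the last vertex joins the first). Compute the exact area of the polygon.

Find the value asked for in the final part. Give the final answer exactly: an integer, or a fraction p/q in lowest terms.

1630

Part I: T(2) = 3*(-16) - 2*(-26) = 4; iterating: T(2)=4, T(3)=44, T(4)=124, T(5)=284, T(6)=604, T(7)=1244, T(8)=2524, T(9)=5084; answer 5084
Part II: S1 = 5084; d = 8; total draws C(16,6) = 8008; favorable C(8,6) = 28; P = 1/286; answer 1/286
Part III: S2 = 1/286; threaded value p + q = 287; w = -28; a(3) = -1*(36) - 1*(-32) + 3*(-28) = -88; iterating: a(3)=-88, a(4)=-44, a(5)=240, a(6)=-460, a(7)=88, a(8)=1092, a(9)=-2560; answer -2560
Part IV: S3 = -2560; m = 22; cross terms: (-32*-20 - 22*-32)=1344, (22*-8 - 18*-20)=184, (18*26 - -18*-8)=324, (-18*-32 - -32*26)=1408; twice the area = |3260| = 3260; area = 1630; answer 1630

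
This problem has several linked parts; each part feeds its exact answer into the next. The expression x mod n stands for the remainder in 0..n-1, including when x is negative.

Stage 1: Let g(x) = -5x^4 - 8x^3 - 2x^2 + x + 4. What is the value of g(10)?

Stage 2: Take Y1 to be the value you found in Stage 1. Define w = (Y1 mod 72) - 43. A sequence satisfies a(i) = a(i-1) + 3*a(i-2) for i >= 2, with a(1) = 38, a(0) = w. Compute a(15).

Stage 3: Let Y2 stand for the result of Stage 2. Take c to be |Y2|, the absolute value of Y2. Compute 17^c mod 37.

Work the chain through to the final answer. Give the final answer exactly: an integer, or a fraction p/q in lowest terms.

Stage 1: -5*(10)^4 - 8*(10)^3 - 2*(10)^2 + 1*(10)^1 + 4 = (-50000) + (-8000) + (-200) + (10) + (4) = -58186; answer -58186
Stage 2: Y1 = -58186; w = 19; a(2) = 1*(38) + 3*(19) = 95; iterating: a(2)=95, a(3)=209, a(4)=494, a(5)=1121, a(6)=2603, a(7)=5966, a(8)=13775, a(9)=31673, a(10)=72998, a(11)=168017, a(12)=387011, a(13)=891062, a(14)=2052095, a(15)=4725281; answer 4725281
Stage 3: Y2 = 4725281; c = 4725281; squarings mod 37: 17^1=17, 17^2=30, 17^4=12, 17^8=33, 17^16=16, 17^32=34, 17^64=9, 17^128=7, 17^256=12, 17^512=33, 17^1024=16, 17^2048=34, 17^4096=9, 17^8192=7, 17^16384=12, 17^32768=33, 17^65536=16, 17^131072=34, 17^262144=9, 17^524288=7, 17^1048576=12, 17^2097152=33, 17^4194304=16; 17^4725281 = 17^1 * 17^32 * 17^512 * 17^2048 * 17^4096 * 17^524288 * 17^4194304 = 5 (mod 37); answer 5

5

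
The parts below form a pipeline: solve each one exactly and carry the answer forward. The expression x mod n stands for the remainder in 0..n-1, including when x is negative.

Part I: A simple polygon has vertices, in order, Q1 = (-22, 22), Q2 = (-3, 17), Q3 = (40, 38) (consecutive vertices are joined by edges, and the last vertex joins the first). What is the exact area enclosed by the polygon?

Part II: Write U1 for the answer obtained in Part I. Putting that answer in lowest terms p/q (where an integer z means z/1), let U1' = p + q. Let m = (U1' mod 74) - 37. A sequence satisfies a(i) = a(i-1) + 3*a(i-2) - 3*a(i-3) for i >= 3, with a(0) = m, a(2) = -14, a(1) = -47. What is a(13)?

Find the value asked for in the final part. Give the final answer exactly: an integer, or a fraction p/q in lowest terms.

Part I: cross terms: (-22*17 - -3*22)=-308, (-3*38 - 40*17)=-794, (40*22 - -22*38)=1716; twice the area = |614| = 614; area = 307; answer 307
Part II: U1 = 307; threaded value p + q = 308; m = -25; a(3) = 1*(-14) + 3*(-47) - 3*(-25) = -80; iterating: a(3)=-80, a(4)=19, a(5)=-179, a(6)=118, a(7)=-476, a(8)=415, a(9)=-1367, a(10)=1306, a(11)=-4040, a(12)=3979, a(13)=-12059; answer -12059

-12059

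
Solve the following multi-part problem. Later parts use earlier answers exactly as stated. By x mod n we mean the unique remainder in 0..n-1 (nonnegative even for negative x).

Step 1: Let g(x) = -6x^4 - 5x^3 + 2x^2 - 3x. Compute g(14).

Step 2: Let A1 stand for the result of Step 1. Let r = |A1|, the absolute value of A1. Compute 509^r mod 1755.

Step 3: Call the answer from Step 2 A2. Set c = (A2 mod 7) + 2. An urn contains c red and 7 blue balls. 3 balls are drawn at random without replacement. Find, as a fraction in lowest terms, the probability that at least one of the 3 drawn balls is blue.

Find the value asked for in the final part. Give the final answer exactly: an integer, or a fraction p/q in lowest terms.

133/143

Step 1: -6*(14)^4 - 5*(14)^3 + 2*(14)^2 - 3*(14)^1 = (-230496) + (-13720) + (392) + (-42) = -243866; answer -243866
Step 2: A1 = -243866; r = 243866; squarings mod 1755: 509^1=509, 509^2=1096, 509^4=796, 509^8=61, 509^16=211, 509^32=646, 509^64=1381, 509^128=1231, 509^256=796, 509^512=61, 509^1024=211, 509^2048=646, 509^4096=1381, 509^8192=1231, 509^16384=796, 509^32768=61, 509^65536=211, 509^131072=646; 509^243866 = 509^2 * 509^8 * 509^16 * 509^128 * 509^2048 * 509^4096 * 509^8192 * 509^32768 * 509^65536 * 509^131072 = 1096 (mod 1755); answer 1096
Step 3: A2 = 1096; c = 6; total draws C(13,3) = 286; complement C(6,3) = 20; favorable 286 - 20 = 266; P = 133/143; answer 133/143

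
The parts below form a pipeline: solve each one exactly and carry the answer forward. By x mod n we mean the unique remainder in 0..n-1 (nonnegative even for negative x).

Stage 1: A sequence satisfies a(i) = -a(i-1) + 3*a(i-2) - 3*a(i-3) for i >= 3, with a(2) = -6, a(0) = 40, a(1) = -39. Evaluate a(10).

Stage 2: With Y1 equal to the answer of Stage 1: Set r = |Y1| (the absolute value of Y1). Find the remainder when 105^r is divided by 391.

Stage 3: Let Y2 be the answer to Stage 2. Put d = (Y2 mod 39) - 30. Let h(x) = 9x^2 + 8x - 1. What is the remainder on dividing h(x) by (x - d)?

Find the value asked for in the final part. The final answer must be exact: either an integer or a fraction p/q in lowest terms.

3800

Stage 1: a(3) = -1*(-6) + 3*(-39) - 3*(40) = -231; iterating: a(3)=-231, a(4)=330, a(5)=-1005, a(6)=2688, a(7)=-6693, a(8)=17772, a(9)=-45915, a(10)=119310; answer 119310
Stage 2: Y1 = 119310; r = 119310; squarings mod 391: 105^1=105, 105^2=77, 105^4=64, 105^8=186, 105^16=188, 105^32=154, 105^64=256, 105^128=239, 105^256=35, 105^512=52, 105^1024=358, 105^2048=307, 105^4096=18, 105^8192=324, 105^16384=188, 105^32768=154, 105^65536=256; 105^119310 = 105^2 * 105^4 * 105^8 * 105^512 * 105^4096 * 105^16384 * 105^32768 * 105^65536 = 87 (mod 391); answer 87
Stage 3: Y2 = 87; d = -21; remainder = value at the root: 9*(-21)^2 + 8*(-21)^1 - 1 = (3969) + (-168) + (-1) = 3800; answer 3800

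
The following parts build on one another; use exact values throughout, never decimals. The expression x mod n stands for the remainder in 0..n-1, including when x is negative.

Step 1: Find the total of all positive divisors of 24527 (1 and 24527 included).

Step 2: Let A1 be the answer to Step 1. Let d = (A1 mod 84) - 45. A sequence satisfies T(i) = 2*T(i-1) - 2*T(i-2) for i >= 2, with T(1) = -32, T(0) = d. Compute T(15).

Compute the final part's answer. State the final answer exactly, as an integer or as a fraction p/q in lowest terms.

Step 1: 24527 is prime, so its only divisors are 1 and 24527; sigma = 1 + 24527 = 24528; answer 24528
Step 2: A1 = 24528; d = -45; T(2) = 2*(-32) - 2*(-45) = 26; iterating: T(2)=26, T(3)=116, T(4)=180, T(5)=128, T(6)=-104, T(7)=-464, T(8)=-720, T(9)=-512, T(10)=416, T(11)=1856, T(12)=2880, T(13)=2048, T(14)=-1664, T(15)=-7424; answer -7424

-7424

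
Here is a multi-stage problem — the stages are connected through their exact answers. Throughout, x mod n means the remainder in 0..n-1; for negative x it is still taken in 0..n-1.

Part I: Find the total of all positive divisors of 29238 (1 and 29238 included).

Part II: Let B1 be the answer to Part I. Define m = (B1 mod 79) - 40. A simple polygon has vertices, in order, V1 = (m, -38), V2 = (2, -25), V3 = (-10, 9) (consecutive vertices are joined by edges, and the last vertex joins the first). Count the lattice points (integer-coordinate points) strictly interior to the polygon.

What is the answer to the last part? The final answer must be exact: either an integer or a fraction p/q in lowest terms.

366

Part I: 29238 = 2 * 3 * 11 * 443; sigma = (1 + 2) * (1 + 3) * (1 + 11) * (1 + 443) = 3 * 4 * 12 * 444 = 63936; answer 63936
Part II: B1 = 63936; m = -15; cross terms: (-15*-25 - 2*-38)=451, (2*9 - -10*-25)=-232, (-10*-38 - -15*9)=515; twice the area = |734| = 734; area = 367; boundary points = 1 + 2 + 1 = 4; strictly interior points = area - boundary/2 + 1 = 366; answer 366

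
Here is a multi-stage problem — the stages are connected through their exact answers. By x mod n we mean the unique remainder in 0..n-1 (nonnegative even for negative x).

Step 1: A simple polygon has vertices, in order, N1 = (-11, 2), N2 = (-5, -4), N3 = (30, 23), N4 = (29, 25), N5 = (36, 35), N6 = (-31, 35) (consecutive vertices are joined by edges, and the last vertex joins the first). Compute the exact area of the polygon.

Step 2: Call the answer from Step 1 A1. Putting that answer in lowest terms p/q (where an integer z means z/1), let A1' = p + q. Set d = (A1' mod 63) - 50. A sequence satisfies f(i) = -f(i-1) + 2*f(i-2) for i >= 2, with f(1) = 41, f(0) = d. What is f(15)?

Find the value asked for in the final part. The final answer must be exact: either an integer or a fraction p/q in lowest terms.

677205

Step 1: cross terms: (-11*-4 - -5*2)=54, (-5*23 - 30*-4)=5, (30*25 - 29*23)=83, (29*35 - 36*25)=115, (36*35 - -31*35)=2345, (-31*2 - -11*35)=323; twice the area = |2925| = 2925; area = 2925/2; answer 2925/2
Step 2: A1 = 2925/2; threaded value p + q = 2927; d = -21; f(2) = -1*(41) + 2*(-21) = -83; iterating: f(2)=-83, f(3)=165, f(4)=-331, f(5)=661, f(6)=-1323, f(7)=2645, f(8)=-5291, f(9)=10581, f(10)=-21163, f(11)=42325, f(12)=-84651, f(13)=169301, f(14)=-338603, f(15)=677205; answer 677205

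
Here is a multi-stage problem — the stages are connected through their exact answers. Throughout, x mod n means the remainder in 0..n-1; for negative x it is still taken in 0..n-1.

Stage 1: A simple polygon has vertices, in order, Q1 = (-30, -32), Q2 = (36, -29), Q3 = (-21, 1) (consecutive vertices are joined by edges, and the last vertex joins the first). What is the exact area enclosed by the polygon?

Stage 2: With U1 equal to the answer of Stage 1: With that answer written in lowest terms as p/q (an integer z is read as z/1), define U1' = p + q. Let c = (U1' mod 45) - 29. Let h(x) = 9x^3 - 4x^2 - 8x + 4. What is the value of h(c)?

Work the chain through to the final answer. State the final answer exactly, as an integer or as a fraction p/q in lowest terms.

Stage 1: cross terms: (-30*-29 - 36*-32)=2022, (36*1 - -21*-29)=-573, (-21*-32 - -30*1)=702; twice the area = |2151| = 2151; area = 2151/2; answer 2151/2
Stage 2: U1 = 2151/2; threaded value p + q = 2153; c = 9; 9*(9)^3 - 4*(9)^2 - 8*(9)^1 + 4 = (6561) + (-324) + (-72) + (4) = 6169; answer 6169

6169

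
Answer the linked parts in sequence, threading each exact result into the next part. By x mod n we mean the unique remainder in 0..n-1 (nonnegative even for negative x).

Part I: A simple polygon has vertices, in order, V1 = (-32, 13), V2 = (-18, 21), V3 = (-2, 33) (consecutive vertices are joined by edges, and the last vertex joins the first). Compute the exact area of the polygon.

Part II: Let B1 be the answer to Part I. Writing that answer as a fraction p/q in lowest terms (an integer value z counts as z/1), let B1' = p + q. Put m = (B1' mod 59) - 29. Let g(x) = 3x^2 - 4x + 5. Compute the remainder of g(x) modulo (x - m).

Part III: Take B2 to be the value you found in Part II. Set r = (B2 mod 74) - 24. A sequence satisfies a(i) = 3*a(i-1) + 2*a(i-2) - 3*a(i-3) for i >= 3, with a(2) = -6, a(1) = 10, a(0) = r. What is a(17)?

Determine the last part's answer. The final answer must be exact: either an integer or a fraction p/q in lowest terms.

851123725

Part I: cross terms: (-32*21 - -18*13)=-438, (-18*33 - -2*21)=-552, (-2*13 - -32*33)=1030; twice the area = |40| = 40; area = 20; answer 20
Part II: B1 = 20; threaded value p + q = 21; m = -8; remainder = value at the root: 3*(-8)^2 - 4*(-8)^1 + 5 = (192) + (32) + (5) = 229; answer 229
Part III: B2 = 229; r = -17; a(3) = 3*(-6) + 2*(10) - 3*(-17) = 53; iterating: a(3)=53, a(4)=117, a(5)=475, a(6)=1500, a(7)=5099, a(8)=16872, a(9)=56314, a(10)=187389, a(11)=624179, a(12)=2078373, a(13)=6921310, a(14)=23048139, a(15)=76751918, a(16)=255588102, a(17)=851123725; answer 851123725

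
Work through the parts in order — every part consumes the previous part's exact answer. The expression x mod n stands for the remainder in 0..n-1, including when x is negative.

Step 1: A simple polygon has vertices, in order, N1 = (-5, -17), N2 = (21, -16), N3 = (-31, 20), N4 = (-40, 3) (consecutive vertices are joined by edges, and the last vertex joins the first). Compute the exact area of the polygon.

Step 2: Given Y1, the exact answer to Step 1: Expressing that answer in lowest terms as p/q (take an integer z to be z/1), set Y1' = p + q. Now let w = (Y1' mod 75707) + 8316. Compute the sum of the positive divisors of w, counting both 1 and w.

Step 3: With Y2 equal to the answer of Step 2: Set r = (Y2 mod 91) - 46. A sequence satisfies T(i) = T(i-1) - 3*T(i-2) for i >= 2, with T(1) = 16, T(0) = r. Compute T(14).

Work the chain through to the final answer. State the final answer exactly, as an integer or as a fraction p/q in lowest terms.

-19061

Step 1: cross terms: (-5*-16 - 21*-17)=437, (21*20 - -31*-16)=-76, (-31*3 - -40*20)=707, (-40*-17 - -5*3)=695; twice the area = |1763| = 1763; area = 1763/2; answer 1763/2
Step 2: Y1 = 1763/2; threaded value p + q = 1765; w = 10081; 10081 = 17 * 593; sigma = (1 + 17) * (1 + 593) = 18 * 594 = 10692; answer 10692
Step 3: Y2 = 10692; r = -1; T(2) = 1*(16) - 3*(-1) = 19; iterating: T(2)=19, T(3)=-29, T(4)=-86, T(5)=1, T(6)=259, T(7)=256, T(8)=-521, T(9)=-1289, T(10)=274, T(11)=4141, T(12)=3319, T(13)=-9104, T(14)=-19061; answer -19061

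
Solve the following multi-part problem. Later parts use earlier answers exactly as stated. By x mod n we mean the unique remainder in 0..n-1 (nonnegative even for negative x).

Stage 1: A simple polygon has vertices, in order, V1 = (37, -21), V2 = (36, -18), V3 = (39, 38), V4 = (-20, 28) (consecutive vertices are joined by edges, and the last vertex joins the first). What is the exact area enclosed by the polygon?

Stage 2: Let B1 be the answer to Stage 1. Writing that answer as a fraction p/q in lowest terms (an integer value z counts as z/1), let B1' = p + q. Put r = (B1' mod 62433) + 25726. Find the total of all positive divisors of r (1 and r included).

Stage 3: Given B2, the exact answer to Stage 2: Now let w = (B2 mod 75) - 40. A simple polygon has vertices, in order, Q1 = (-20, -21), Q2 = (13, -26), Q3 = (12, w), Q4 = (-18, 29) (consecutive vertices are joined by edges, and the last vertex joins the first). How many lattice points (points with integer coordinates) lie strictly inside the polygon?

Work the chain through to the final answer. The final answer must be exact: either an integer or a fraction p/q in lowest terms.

1558

Stage 1: cross terms: (37*-18 - 36*-21)=90, (36*38 - 39*-18)=2070, (39*28 - -20*38)=1852, (-20*-21 - 37*28)=-616; twice the area = |3396| = 3396; area = 1698; answer 1698
Stage 2: B1 = 1698; threaded value p + q = 1699; r = 27425; 27425 = 5^2 * 1097; sigma = (1 + 5 + 25) * (1 + 1097) = 31 * 1098 = 34038; answer 34038
Stage 3: B2 = 34038; w = 23; cross terms: (-20*-26 - 13*-21)=793, (13*23 - 12*-26)=611, (12*29 - -18*23)=762, (-18*-21 - -20*29)=958; twice the area = |3124| = 3124; area = 1562; boundary points = 1 + 1 + 6 + 2 = 10; strictly interior points = area - boundary/2 + 1 = 1558; answer 1558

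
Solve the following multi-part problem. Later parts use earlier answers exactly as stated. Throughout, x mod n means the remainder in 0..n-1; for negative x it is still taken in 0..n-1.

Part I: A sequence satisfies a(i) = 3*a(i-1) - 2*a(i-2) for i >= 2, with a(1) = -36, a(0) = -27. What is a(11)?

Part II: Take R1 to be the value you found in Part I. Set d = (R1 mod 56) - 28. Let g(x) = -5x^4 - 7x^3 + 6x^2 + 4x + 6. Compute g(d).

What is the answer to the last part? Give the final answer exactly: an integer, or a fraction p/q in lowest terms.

Part I: a(2) = 3*(-36) - 2*(-27) = -54; iterating: a(2)=-54, a(3)=-90, a(4)=-162, a(5)=-306, a(6)=-594, a(7)=-1170, a(8)=-2322, a(9)=-4626, a(10)=-9234, a(11)=-18450; answer -18450
Part II: R1 = -18450; d = 2; -5*(2)^4 - 7*(2)^3 + 6*(2)^2 + 4*(2)^1 + 6 = (-80) + (-56) + (24) + (8) + (6) = -98; answer -98

-98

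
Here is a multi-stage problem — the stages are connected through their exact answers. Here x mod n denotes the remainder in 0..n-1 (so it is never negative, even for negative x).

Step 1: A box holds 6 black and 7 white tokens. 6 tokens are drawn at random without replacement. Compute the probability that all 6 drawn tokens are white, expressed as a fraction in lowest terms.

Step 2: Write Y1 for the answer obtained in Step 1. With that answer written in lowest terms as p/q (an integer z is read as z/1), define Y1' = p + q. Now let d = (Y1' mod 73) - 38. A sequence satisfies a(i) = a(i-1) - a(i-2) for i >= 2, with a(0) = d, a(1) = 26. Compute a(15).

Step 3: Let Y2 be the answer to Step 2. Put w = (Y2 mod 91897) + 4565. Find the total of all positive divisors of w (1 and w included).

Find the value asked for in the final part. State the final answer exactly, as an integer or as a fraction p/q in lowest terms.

241200

Step 1: total draws C(13,6) = 1716; favorable C(7,6) = 7; P = 7/1716; answer 7/1716
Step 2: Y1 = 7/1716; threaded value p + q = 1723; d = 6; a(2) = 1*(26) - 1*(6) = 20; iterating: a(2)=20, a(3)=-6, a(4)=-26, a(5)=-20, a(6)=6, a(7)=26, a(8)=20, a(9)=-6, a(10)=-26, a(11)=-20, a(12)=6, a(13)=26, a(14)=20, a(15)=-6; answer -6
Step 3: Y2 = -6; w = 96456; 96456 = 2^3 * 3 * 4019; sigma = (1 + 2 + 4 + 8) * (1 + 3) * (1 + 4019) = 15 * 4 * 4020 = 241200; answer 241200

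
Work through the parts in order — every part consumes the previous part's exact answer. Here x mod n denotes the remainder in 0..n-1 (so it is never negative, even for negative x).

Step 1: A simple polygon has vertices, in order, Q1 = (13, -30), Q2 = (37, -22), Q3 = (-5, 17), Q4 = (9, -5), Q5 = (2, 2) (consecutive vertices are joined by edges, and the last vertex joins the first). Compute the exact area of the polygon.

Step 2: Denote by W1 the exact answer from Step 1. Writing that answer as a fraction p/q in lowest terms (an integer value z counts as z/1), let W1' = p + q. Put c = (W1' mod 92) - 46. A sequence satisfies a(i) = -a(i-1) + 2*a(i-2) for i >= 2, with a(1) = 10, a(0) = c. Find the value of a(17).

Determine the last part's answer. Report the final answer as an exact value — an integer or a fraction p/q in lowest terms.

Step 1: cross terms: (13*-22 - 37*-30)=824, (37*17 - -5*-22)=519, (-5*-5 - 9*17)=-128, (9*2 - 2*-5)=28, (2*-30 - 13*2)=-86; twice the area = |1157| = 1157; area = 1157/2; answer 1157/2
Step 2: W1 = 1157/2; threaded value p + q = 1159; c = 9; a(2) = -1*(10) + 2*(9) = 8; iterating: a(2)=8, a(3)=12, a(4)=4, a(5)=20, a(6)=-12, a(7)=52, a(8)=-76, a(9)=180, a(10)=-332, a(11)=692, a(12)=-1356, a(13)=2740, a(14)=-5452, a(15)=10932, a(16)=-21836, a(17)=43700; answer 43700

43700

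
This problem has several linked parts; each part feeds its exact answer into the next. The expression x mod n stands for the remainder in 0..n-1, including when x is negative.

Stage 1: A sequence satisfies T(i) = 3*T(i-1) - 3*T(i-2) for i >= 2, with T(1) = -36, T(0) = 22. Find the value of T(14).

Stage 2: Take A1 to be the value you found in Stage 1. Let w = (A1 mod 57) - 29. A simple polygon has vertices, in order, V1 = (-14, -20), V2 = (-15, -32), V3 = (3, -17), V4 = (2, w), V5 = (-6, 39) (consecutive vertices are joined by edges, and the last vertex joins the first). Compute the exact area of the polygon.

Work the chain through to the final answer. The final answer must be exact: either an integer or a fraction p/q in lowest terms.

Stage 1: T(2) = 3*(-36) - 3*(22) = -174; iterating: T(2)=-174, T(3)=-414, T(4)=-720, T(5)=-918, T(6)=-594, T(7)=972, T(8)=4698, T(9)=11178, T(10)=19440, T(11)=24786, T(12)=16038, T(13)=-26244, T(14)=-126846; answer -126846
Stage 2: A1 = -126846; w = 7; cross terms: (-14*-32 - -15*-20)=148, (-15*-17 - 3*-32)=351, (3*7 - 2*-17)=55, (2*39 - -6*7)=120, (-6*-20 - -14*39)=666; twice the area = |1340| = 1340; area = 670; answer 670

670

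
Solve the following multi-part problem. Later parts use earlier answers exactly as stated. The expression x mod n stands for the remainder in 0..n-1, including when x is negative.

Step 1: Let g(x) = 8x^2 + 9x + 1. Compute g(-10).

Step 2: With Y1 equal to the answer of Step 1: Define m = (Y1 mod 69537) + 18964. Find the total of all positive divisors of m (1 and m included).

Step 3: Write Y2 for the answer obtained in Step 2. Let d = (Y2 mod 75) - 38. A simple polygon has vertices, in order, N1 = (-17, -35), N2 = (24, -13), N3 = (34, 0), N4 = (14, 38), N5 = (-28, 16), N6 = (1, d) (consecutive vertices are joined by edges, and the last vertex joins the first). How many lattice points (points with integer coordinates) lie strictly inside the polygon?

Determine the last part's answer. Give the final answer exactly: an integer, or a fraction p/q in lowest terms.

1930

Step 1: 8*(-10)^2 + 9*(-10)^1 + 1 = (800) + (-90) + (1) = 711; answer 711
Step 2: Y1 = 711; m = 19675; 19675 = 5^2 * 787; sigma = (1 + 5 + 25) * (1 + 787) = 31 * 788 = 24428; answer 24428
Step 3: Y2 = 24428; d = 15; cross terms: (-17*-13 - 24*-35)=1061, (24*0 - 34*-13)=442, (34*38 - 14*0)=1292, (14*16 - -28*38)=1288, (-28*15 - 1*16)=-436, (1*-35 - -17*15)=220; twice the area = |3867| = 3867; area = 3867/2; boundary points = 1 + 1 + 2 + 2 + 1 + 2 = 9; strictly interior points = area - boundary/2 + 1 = 1930; answer 1930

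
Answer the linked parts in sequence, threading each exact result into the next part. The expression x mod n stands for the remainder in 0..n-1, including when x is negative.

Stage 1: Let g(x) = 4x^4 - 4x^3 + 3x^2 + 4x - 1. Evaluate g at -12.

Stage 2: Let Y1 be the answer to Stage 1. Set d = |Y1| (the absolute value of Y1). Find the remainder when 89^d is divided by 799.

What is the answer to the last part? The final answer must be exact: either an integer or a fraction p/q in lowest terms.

200

Stage 1: 4*(-12)^4 - 4*(-12)^3 + 3*(-12)^2 + 4*(-12)^1 - 1 = (82944) + (6912) + (432) + (-48) + (-1) = 90239; answer 90239
Stage 2: Y1 = 90239; d = 90239; squarings mod 799: 89^1=89, 89^2=730, 89^4=766, 89^8=290, 89^16=205, 89^32=477, 89^64=613, 89^128=239, 89^256=392, 89^512=256, 89^1024=18, 89^2048=324, 89^4096=307, 89^8192=766, 89^16384=290, 89^32768=205, 89^65536=477; 89^90239 = 89^1 * 89^2 * 89^4 * 89^8 * 89^16 * 89^32 * 89^64 * 89^8192 * 89^16384 * 89^65536 = 200 (mod 799); answer 200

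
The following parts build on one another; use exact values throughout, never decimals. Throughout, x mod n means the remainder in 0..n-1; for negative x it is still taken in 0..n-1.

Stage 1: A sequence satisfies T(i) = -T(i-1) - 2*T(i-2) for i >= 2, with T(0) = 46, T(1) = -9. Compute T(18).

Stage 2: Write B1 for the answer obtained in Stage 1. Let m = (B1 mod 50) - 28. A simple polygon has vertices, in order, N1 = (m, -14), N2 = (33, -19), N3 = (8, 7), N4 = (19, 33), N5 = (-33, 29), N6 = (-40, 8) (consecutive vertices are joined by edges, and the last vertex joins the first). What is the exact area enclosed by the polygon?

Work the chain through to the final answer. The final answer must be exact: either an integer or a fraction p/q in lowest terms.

Stage 1: T(2) = -1*(-9) - 2*(46) = -83; iterating: T(2)=-83, T(3)=101, T(4)=65, T(5)=-267, T(6)=137, T(7)=397, T(8)=-671, T(9)=-123, T(10)=1465, T(11)=-1219, T(12)=-1711, T(13)=4149, T(14)=-727, T(15)=-7571, T(16)=9025, T(17)=6117, T(18)=-24167; answer -24167
Stage 2: B1 = -24167; m = 5; cross terms: (5*-19 - 33*-14)=367, (33*7 - 8*-19)=383, (8*33 - 19*7)=131, (19*29 - -33*33)=1640, (-33*8 - -40*29)=896, (-40*-14 - 5*8)=520; twice the area = |3937| = 3937; area = 3937/2; answer 3937/2

3937/2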